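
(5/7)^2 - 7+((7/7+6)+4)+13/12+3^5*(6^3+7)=31866421/588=54194.59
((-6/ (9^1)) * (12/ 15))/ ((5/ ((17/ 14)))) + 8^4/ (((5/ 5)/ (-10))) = -21504068/ 525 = -40960.13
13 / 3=4.33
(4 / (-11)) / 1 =-4 / 11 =-0.36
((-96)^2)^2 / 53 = 84934656 / 53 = 1602540.68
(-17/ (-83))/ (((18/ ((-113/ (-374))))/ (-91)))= -10283/ 32868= -0.31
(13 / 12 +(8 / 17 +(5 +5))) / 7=1.65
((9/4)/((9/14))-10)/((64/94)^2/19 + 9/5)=-2728115/765718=-3.56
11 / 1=11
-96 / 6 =-16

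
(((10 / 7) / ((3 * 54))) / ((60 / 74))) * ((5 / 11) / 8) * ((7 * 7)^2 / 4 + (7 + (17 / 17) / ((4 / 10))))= 50135 / 133056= 0.38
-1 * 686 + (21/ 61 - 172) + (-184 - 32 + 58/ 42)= -1373584/ 1281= -1072.27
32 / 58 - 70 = -2014 / 29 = -69.45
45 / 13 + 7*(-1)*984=-89499 / 13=-6884.54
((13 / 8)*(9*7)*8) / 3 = 273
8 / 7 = 1.14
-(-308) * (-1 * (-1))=308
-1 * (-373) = 373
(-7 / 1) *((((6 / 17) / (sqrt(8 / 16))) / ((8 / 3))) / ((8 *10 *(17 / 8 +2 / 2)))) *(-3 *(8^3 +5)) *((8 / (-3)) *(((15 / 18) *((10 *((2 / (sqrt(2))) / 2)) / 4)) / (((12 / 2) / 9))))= -32571 / 680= -47.90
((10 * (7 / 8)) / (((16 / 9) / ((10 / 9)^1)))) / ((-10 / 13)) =-7.11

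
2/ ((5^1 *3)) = 2/ 15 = 0.13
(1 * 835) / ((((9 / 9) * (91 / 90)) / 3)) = 225450 / 91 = 2477.47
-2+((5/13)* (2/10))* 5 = -21/13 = -1.62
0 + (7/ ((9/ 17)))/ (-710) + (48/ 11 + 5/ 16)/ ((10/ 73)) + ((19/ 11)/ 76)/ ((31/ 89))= 1191730487/ 34863840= 34.18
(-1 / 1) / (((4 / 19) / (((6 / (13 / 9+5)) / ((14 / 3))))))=-1539 / 1624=-0.95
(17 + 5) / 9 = 22 / 9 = 2.44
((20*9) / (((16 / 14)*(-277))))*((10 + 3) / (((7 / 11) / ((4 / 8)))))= -6435 / 1108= -5.81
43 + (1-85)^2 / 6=1219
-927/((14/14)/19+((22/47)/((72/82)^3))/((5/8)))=-12069484380/15089749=-799.85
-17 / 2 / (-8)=1.06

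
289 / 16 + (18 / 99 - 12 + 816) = 144715 / 176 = 822.24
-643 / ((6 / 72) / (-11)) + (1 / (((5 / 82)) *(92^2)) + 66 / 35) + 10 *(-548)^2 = 457382397519 / 148120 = 3087917.89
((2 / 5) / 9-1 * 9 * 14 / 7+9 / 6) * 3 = -1481 / 30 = -49.37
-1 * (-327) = 327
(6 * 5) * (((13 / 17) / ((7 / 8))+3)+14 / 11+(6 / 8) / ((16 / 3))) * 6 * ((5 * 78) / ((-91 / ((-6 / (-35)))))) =-699.22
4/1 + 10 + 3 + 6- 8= 15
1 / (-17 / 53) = -53 / 17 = -3.12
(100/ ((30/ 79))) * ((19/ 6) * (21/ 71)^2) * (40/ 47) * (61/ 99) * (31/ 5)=5563246360/ 23455773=237.18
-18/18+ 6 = 5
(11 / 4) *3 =33 / 4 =8.25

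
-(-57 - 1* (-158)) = -101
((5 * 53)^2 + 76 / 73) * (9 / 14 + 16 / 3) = 1286751751 / 3066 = 419684.20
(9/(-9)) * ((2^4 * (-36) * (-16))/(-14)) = 4608/7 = 658.29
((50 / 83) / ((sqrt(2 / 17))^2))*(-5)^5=-16001.51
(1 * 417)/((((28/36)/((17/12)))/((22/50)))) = 233937/700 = 334.20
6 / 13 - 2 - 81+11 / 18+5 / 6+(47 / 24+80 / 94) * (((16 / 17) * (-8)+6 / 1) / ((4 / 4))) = -31930331 / 373932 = -85.39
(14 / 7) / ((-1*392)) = -0.01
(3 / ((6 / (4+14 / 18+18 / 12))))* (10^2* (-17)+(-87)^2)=663197 / 36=18422.14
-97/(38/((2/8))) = -97/152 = -0.64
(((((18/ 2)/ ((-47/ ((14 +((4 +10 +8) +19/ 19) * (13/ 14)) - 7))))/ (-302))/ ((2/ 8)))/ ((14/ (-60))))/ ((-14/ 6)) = 321570/ 2434271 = 0.13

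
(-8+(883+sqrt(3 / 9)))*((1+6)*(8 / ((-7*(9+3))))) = -583.72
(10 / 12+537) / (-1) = -3227 / 6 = -537.83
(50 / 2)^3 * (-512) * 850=-6800000000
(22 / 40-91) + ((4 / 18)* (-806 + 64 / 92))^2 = 337872159 / 10580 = 31934.99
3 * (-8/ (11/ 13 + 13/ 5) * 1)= -195/ 28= -6.96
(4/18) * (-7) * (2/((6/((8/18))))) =-56/243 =-0.23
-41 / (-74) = 41 / 74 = 0.55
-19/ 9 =-2.11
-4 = -4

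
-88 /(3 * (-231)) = 0.13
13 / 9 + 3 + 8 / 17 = 752 / 153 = 4.92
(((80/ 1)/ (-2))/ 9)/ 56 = -0.08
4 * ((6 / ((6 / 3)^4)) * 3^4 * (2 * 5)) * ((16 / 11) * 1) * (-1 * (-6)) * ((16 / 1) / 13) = 1866240 / 143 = 13050.63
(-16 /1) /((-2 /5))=40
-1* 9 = -9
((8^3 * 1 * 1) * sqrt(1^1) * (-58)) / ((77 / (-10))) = 3856.62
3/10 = 0.30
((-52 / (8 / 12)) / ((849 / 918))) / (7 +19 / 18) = -429624 / 41035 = -10.47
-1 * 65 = -65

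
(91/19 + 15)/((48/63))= 987/38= 25.97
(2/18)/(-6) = -1/54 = -0.02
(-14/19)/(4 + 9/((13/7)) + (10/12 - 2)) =-1092/11381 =-0.10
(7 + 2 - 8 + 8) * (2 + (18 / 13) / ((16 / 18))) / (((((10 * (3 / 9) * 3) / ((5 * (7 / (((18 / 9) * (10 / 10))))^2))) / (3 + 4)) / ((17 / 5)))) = 1941723 / 416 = 4667.60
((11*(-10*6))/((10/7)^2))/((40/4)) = -1617/50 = -32.34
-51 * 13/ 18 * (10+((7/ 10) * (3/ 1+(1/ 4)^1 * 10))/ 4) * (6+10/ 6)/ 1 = -4457791/ 1440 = -3095.69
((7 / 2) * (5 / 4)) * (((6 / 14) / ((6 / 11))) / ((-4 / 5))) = -275 / 64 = -4.30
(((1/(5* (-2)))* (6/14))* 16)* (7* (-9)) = 216/5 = 43.20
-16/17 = -0.94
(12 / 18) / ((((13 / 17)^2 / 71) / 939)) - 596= 75409.29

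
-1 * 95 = -95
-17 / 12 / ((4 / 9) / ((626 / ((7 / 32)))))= -63852 / 7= -9121.71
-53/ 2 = -26.50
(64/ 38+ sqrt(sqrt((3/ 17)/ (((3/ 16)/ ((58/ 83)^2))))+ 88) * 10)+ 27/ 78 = 1003/ 494+ 20 * sqrt(81838 * sqrt(17)+ 43800262)/ 1411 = 96.20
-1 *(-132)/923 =132/923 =0.14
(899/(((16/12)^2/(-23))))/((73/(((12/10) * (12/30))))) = -558279/7300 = -76.48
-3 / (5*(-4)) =3 / 20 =0.15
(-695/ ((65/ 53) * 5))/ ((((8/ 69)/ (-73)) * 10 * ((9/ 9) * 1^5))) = 37107579/ 5200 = 7136.07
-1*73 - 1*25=-98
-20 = -20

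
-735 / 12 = -245 / 4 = -61.25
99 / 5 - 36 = -81 / 5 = -16.20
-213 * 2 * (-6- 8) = 5964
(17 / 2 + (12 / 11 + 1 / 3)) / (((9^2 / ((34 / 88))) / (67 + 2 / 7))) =1748195 / 548856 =3.19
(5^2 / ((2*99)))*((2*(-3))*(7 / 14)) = -25 / 66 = -0.38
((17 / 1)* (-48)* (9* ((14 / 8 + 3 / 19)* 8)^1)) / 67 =-1673.02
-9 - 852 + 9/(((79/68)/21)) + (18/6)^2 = -54456/79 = -689.32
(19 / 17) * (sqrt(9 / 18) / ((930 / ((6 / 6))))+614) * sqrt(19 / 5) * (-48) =76 * sqrt(95) * (-1142040 - sqrt(2)) / 13175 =-64210.58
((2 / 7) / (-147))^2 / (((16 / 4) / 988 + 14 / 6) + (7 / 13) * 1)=988 / 752130057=0.00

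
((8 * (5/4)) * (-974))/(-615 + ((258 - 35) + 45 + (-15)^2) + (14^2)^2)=-4870/19147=-0.25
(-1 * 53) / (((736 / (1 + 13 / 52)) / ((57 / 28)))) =-15105 / 82432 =-0.18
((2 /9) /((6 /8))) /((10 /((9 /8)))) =1 /30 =0.03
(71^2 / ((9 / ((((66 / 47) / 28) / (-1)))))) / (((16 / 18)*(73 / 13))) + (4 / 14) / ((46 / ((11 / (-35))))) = -1741488001 / 309338960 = -5.63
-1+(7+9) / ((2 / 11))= 87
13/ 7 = 1.86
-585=-585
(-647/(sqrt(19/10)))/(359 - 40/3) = -1941 * sqrt(190)/19703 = -1.36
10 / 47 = 0.21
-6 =-6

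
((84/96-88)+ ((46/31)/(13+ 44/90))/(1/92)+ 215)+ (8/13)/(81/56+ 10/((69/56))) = 9982843254639/72308010632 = 138.06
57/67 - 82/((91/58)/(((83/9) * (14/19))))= -52769521/148941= -354.30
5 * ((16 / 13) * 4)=320 / 13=24.62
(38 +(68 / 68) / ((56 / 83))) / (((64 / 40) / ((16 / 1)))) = 11055 / 28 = 394.82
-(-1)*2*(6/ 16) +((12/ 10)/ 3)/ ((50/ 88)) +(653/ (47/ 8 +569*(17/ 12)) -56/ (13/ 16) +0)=-66.66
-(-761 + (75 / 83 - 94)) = 70890 / 83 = 854.10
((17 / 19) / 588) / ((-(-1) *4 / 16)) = 17 / 2793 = 0.01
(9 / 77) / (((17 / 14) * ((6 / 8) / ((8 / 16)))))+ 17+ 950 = 180841 / 187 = 967.06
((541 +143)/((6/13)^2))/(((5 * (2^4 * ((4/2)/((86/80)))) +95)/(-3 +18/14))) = -552292/24465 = -22.57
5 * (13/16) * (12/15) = 13/4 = 3.25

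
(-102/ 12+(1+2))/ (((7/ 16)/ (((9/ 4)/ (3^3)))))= -22/ 21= -1.05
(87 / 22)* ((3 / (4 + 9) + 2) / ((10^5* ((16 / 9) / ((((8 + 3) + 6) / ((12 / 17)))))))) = 2187441 / 1830400000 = 0.00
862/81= 10.64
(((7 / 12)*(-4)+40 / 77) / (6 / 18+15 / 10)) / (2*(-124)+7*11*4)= -0.02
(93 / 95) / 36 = 31 / 1140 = 0.03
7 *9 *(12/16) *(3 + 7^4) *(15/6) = 567945/2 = 283972.50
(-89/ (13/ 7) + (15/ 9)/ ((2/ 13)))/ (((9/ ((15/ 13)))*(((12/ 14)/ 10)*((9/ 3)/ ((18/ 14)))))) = -72325/ 3042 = -23.78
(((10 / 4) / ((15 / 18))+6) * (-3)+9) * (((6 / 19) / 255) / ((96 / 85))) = -3 / 152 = -0.02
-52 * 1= -52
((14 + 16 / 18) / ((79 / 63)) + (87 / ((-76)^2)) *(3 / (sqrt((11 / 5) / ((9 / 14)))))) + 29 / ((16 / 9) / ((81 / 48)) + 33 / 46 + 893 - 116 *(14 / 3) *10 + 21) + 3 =783 *sqrt(770) / 889504 + 59046050977 / 3971626487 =14.89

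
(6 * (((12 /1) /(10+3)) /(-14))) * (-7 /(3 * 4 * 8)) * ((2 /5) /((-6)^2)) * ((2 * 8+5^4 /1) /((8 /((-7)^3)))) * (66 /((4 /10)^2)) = -12092465 /3328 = -3633.55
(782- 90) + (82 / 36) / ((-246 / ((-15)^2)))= 8279 / 12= 689.92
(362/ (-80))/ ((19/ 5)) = -181/ 152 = -1.19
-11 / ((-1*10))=1.10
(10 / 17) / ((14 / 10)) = 50 / 119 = 0.42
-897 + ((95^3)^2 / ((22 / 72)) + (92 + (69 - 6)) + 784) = 26463308062962 / 11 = 2405755278451.09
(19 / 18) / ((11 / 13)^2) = 1.47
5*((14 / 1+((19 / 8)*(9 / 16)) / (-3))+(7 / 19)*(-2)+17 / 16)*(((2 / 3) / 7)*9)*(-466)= -117980715 / 4256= -27721.03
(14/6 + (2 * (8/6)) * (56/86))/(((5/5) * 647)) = 175/27821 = 0.01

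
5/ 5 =1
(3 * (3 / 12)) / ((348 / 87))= 3 / 16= 0.19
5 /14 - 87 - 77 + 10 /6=-6803 /42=-161.98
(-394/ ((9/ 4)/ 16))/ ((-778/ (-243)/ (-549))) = 186888384/ 389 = 480432.86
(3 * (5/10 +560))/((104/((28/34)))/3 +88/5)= 28.17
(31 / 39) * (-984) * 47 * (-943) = 450655928 / 13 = 34665840.62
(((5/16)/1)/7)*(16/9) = 5/63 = 0.08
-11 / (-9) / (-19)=-11 / 171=-0.06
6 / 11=0.55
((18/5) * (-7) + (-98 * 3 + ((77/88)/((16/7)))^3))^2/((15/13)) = 145584881150845817317/1649267441664000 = 88272.45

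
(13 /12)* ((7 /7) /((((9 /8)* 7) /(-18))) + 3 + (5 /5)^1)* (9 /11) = 117 /77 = 1.52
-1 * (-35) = 35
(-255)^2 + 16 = 65041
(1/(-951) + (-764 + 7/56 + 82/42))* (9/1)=-121731021/17752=-6857.31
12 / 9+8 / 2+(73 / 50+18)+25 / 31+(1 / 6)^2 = 715009 / 27900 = 25.63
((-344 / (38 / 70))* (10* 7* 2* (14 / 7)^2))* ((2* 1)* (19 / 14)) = -963200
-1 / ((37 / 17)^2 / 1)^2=-83521 / 1874161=-0.04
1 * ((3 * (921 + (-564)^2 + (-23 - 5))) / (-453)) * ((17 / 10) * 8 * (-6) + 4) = 123767732 / 755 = 163930.77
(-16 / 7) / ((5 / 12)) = -192 / 35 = -5.49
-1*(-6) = 6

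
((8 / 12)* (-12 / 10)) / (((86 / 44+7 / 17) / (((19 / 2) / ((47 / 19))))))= -270028 / 207975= -1.30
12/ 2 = 6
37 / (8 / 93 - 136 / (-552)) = 26381 / 237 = 111.31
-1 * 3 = -3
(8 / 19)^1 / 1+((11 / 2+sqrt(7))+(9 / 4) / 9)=sqrt(7)+469 / 76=8.82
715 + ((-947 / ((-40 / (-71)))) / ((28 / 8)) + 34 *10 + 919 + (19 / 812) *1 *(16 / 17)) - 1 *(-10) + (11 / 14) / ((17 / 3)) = 103798929 / 69020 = 1503.90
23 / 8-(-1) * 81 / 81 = 31 / 8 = 3.88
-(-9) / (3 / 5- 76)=-45 / 377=-0.12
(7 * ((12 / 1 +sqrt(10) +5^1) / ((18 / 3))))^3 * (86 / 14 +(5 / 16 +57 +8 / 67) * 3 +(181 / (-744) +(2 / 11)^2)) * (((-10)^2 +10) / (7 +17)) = 3233728801805285 * sqrt(10) / 2842532352 +1817820181630565 / 258412032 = 10632058.53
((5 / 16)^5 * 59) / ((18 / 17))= 3134375 / 18874368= 0.17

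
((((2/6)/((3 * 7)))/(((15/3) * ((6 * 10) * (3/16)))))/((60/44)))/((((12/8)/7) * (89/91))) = 8008/8110125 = 0.00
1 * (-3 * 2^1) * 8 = -48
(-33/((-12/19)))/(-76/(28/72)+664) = 1463/13120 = 0.11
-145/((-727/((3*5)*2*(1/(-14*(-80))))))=435/81424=0.01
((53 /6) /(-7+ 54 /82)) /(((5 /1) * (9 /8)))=-2173 /8775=-0.25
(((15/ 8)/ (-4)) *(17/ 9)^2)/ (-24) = 1445/ 20736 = 0.07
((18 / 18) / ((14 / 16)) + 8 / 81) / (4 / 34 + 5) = 11968 / 49329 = 0.24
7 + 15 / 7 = 64 / 7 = 9.14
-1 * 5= -5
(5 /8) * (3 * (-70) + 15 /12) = -4175 /32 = -130.47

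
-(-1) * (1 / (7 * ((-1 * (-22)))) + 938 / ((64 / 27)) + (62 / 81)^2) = 6406886203 / 16166304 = 396.31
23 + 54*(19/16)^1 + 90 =1417/8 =177.12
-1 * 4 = -4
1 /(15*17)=1 /255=0.00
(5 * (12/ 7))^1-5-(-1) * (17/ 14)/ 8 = 417/ 112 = 3.72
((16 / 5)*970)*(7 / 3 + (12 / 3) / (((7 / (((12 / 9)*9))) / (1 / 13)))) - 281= 2347511 / 273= 8598.94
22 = 22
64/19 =3.37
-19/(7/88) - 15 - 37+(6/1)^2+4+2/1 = -1742/7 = -248.86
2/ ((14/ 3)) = 3/ 7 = 0.43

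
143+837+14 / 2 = 987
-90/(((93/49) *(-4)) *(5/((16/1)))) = 1176/31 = 37.94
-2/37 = -0.05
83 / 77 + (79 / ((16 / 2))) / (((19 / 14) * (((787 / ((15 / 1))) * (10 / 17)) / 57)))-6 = 4128709 / 484792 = 8.52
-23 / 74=-0.31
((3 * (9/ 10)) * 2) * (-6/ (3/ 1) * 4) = -216/ 5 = -43.20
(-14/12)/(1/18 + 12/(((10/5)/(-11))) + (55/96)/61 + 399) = -20496/5851285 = -0.00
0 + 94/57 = 94/57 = 1.65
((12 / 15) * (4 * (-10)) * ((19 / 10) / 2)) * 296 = -44992 / 5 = -8998.40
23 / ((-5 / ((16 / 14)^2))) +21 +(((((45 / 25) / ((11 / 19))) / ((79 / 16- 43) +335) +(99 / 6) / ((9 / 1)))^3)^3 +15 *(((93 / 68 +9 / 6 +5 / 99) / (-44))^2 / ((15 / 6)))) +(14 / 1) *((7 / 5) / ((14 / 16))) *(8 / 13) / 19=52459647278336418649106318237720884604931564662629378439757029377 / 200208083669467508568481777392547276292479191755844201000000000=262.03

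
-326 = -326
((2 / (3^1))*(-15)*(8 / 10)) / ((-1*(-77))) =-8 / 77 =-0.10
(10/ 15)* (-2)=-4/ 3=-1.33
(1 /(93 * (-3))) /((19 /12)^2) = -16 /11191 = -0.00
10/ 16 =5/ 8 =0.62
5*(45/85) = 45/17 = 2.65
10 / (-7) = -10 / 7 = -1.43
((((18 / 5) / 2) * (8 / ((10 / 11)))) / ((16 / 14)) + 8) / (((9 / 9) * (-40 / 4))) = -1093 / 500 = -2.19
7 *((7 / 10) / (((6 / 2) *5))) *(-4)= -98 / 75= -1.31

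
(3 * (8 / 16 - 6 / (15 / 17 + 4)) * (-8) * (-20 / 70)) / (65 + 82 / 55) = -53240 / 708239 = -0.08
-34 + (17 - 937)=-954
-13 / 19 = -0.68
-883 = -883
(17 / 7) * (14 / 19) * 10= 340 / 19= 17.89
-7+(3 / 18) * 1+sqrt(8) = -41 / 6+2 * sqrt(2) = -4.00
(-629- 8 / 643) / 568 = -404455 / 365224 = -1.11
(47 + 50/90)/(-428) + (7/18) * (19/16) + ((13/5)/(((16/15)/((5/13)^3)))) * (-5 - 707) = -4788931/48672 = -98.39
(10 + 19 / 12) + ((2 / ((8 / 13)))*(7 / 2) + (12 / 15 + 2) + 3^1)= 3451 / 120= 28.76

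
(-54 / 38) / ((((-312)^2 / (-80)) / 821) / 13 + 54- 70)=110835 / 1256812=0.09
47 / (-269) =-47 / 269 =-0.17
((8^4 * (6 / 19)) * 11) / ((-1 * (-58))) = 135168 / 551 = 245.31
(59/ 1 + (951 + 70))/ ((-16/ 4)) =-270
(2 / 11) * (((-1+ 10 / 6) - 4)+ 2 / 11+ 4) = 56 / 363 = 0.15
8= 8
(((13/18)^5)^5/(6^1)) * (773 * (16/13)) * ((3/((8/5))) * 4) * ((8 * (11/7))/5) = 4615434950493272470096875354583/5269394202393804140856468307968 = 0.88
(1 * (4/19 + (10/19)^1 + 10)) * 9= 1836/19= 96.63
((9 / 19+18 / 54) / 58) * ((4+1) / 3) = 0.02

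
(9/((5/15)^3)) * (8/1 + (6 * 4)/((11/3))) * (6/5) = 46656/11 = 4241.45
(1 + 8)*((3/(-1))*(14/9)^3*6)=-5488/9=-609.78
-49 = -49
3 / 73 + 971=70886 / 73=971.04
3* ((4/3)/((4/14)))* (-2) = -28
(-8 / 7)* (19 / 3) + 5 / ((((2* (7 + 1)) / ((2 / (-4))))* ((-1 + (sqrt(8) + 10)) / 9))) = -363577 / 49056 + 45* sqrt(2) / 1168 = -7.36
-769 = -769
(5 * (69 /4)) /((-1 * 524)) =-345 /2096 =-0.16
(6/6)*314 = 314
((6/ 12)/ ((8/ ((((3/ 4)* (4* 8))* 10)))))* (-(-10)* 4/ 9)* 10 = 2000/ 3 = 666.67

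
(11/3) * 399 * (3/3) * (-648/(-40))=118503/5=23700.60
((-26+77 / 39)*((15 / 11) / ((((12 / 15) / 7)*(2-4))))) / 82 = 163975 / 93808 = 1.75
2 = 2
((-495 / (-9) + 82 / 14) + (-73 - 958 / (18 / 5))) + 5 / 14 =-35015 / 126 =-277.90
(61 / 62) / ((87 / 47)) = 2867 / 5394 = 0.53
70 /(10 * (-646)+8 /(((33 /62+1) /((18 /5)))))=-16625 /1529786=-0.01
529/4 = 132.25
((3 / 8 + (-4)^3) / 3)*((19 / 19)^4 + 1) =-509 / 12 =-42.42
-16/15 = -1.07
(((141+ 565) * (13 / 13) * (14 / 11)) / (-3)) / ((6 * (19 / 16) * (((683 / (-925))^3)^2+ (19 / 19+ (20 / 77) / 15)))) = -173356912876847656250000 / 4863615707806789484049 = -35.64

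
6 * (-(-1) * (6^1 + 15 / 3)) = 66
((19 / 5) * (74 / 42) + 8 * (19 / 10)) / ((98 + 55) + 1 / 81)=62073 / 433790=0.14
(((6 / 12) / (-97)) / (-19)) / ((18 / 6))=0.00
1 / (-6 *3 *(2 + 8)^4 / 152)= -19 / 22500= -0.00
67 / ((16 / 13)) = 54.44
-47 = -47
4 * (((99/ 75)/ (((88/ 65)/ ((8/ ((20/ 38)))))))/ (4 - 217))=-494/ 1775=-0.28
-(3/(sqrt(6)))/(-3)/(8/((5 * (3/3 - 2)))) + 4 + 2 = 6 - 5 * sqrt(6)/48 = 5.74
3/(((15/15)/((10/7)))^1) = 30/7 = 4.29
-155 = -155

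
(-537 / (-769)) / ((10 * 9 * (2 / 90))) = 537 / 1538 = 0.35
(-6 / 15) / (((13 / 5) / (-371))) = 742 / 13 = 57.08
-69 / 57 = -23 / 19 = -1.21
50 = 50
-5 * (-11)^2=-605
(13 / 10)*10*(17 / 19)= 221 / 19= 11.63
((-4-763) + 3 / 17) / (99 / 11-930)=0.83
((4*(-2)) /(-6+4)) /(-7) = -4 /7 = -0.57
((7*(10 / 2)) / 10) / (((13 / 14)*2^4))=49 / 208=0.24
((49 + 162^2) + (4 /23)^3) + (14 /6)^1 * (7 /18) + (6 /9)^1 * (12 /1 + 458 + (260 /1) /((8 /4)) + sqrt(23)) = 2 * sqrt(23) /3 + 17538381113 /657018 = 26697.11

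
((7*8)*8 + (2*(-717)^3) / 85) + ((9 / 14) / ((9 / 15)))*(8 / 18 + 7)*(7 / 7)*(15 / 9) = -92882716421 / 10710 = -8672522.54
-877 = -877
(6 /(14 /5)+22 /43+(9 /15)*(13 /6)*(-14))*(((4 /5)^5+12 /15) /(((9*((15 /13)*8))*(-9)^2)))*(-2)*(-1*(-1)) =267954388 /51428671875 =0.01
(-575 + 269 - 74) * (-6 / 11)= 2280 / 11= 207.27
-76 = -76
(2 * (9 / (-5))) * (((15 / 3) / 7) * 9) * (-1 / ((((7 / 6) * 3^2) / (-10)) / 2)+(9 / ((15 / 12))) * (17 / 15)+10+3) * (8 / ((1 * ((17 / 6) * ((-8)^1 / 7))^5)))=27250372107 / 2271771200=12.00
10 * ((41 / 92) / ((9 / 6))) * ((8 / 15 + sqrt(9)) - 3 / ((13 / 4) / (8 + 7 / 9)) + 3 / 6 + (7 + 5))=42271 / 1794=23.56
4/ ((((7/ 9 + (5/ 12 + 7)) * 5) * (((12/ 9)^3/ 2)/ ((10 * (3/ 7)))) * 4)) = 0.09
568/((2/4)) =1136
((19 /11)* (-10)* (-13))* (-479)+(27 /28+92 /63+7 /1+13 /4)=-107544.60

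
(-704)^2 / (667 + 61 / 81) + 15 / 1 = 5119527 / 6761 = 757.21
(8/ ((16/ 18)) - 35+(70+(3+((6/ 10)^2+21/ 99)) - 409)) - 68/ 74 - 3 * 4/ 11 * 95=-465.98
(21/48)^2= 49/256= 0.19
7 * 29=203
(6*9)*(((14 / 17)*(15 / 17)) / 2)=5670 / 289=19.62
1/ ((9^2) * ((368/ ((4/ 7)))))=1/ 52164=0.00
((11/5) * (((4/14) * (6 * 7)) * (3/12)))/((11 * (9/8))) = 8/15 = 0.53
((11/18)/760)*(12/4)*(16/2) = 11/570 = 0.02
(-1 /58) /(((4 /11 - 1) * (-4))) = -0.01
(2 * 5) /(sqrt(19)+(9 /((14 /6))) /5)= -4725 /11273+6125 * sqrt(19) /11273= 1.95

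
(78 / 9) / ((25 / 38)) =988 / 75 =13.17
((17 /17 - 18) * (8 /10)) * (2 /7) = -136 /35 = -3.89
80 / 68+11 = 207 / 17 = 12.18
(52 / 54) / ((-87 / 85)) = -2210 / 2349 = -0.94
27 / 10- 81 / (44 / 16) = -2943 / 110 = -26.75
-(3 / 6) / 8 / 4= -1 / 64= -0.02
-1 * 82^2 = -6724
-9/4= -2.25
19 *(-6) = -114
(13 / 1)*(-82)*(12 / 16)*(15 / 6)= -7995 / 4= -1998.75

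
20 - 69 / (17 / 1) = 271 / 17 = 15.94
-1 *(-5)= 5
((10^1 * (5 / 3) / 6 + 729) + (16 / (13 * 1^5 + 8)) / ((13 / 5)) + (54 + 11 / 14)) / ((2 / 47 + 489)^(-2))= 680923728005975 / 3618342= 188186668.92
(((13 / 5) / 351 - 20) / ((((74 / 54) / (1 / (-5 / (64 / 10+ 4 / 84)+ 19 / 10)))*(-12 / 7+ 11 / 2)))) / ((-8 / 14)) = 89533927 / 14929093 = 6.00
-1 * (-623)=623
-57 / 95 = -3 / 5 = -0.60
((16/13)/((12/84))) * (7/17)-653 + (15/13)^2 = -1862052/2873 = -648.12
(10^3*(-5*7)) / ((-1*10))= 3500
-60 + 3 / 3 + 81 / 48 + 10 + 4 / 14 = -5267 / 112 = -47.03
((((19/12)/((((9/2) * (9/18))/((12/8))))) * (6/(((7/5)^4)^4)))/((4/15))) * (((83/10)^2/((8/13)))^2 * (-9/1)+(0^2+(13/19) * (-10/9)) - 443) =-12347.58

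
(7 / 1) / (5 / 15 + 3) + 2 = 41 / 10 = 4.10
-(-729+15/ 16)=11649/ 16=728.06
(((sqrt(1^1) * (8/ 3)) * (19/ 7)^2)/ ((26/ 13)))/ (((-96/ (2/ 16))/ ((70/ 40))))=-361/ 16128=-0.02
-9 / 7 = -1.29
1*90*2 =180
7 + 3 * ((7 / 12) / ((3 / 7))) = 133 / 12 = 11.08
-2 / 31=-0.06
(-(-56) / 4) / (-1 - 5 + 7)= 14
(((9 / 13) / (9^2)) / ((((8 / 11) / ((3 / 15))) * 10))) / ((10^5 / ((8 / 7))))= 11 / 4095000000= 0.00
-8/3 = -2.67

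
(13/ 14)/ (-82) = -13/ 1148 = -0.01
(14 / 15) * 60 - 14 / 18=497 / 9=55.22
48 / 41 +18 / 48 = 507 / 328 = 1.55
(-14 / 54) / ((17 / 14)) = -98 / 459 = -0.21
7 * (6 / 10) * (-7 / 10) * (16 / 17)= -1176 / 425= -2.77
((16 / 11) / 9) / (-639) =-16 / 63261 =-0.00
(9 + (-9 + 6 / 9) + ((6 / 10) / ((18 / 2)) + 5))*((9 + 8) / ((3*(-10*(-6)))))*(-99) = -8041 / 150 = -53.61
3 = 3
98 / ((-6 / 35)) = -1715 / 3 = -571.67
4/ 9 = 0.44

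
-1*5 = -5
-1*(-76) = 76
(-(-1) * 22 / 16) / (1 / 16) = 22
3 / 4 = 0.75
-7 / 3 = -2.33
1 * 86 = 86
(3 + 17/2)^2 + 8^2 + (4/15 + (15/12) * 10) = 12541/60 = 209.02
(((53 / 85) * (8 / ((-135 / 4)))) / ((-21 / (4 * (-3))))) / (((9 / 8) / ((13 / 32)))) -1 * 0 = -22048 / 722925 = -0.03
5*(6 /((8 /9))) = 33.75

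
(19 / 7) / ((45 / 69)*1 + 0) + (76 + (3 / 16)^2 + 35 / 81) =58517419 / 725760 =80.63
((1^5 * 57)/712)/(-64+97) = 19/7832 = 0.00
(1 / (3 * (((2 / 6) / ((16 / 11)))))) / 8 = 2 / 11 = 0.18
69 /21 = 23 /7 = 3.29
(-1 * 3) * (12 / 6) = -6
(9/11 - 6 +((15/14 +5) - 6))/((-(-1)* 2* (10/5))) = -1.28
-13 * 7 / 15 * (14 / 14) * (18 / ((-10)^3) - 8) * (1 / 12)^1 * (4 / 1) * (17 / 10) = 6201923 / 225000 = 27.56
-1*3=-3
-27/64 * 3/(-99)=9/704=0.01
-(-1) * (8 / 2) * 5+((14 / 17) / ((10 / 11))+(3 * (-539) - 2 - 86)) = -143148 / 85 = -1684.09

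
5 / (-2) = -5 / 2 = -2.50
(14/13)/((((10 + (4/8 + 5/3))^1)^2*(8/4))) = 252/69277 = 0.00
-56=-56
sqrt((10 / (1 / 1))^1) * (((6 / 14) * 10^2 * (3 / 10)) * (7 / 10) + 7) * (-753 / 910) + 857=857 - 6024 * sqrt(10) / 455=815.13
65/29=2.24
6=6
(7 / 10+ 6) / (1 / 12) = 402 / 5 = 80.40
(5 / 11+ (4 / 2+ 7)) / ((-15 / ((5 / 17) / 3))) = -104 / 1683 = -0.06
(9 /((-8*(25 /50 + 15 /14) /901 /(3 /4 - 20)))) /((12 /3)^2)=397341 /512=776.06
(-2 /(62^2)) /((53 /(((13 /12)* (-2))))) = 0.00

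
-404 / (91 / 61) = -24644 / 91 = -270.81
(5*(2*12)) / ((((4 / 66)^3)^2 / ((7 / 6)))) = 45201378915 / 16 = 2825086182.19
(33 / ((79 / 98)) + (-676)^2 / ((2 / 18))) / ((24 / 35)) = 1895326825 / 316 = 5997869.70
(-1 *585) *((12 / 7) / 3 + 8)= -35100 / 7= -5014.29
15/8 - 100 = -785/8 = -98.12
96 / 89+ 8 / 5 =1192 / 445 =2.68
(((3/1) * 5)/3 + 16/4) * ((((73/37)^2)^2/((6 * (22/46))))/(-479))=-1959478629/19749908618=-0.10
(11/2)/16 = 11/32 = 0.34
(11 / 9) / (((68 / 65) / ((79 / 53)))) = 56485 / 32436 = 1.74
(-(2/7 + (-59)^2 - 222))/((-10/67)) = 305721/14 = 21837.21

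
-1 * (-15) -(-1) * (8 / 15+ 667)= 10238 / 15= 682.53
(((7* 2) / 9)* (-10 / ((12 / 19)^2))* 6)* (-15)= 3509.72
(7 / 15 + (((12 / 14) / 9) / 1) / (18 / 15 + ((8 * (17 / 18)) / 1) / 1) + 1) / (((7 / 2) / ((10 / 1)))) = 122252 / 28959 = 4.22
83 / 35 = 2.37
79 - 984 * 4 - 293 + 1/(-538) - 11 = -2238619/538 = -4161.00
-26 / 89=-0.29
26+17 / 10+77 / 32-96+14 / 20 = -10431 / 160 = -65.19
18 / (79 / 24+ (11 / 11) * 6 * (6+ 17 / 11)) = 4752 / 12821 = 0.37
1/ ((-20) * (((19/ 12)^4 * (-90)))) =288/ 3258025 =0.00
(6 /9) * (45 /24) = 5 /4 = 1.25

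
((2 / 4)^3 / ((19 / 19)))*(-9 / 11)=-9 / 88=-0.10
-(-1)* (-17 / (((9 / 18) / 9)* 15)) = -102 / 5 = -20.40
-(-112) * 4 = 448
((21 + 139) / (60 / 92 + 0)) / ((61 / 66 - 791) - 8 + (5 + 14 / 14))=-16192 / 52277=-0.31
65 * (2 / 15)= 26 / 3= 8.67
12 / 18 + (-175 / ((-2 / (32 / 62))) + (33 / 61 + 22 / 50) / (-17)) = 6491366 / 141825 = 45.77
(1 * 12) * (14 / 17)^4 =5.52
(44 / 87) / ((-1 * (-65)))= 44 / 5655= 0.01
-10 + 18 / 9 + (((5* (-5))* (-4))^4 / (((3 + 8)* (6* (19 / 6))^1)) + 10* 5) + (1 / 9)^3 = 72906399371 / 152361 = 478510.90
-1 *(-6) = 6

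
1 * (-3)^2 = 9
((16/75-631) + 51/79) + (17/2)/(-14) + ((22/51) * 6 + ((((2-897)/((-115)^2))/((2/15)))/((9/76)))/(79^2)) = -24679000792217/39287719100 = -628.16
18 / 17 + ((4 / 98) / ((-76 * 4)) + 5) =767127 / 126616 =6.06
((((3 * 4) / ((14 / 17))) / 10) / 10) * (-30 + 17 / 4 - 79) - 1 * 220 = -329369 / 1400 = -235.26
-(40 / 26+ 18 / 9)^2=-2116 / 169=-12.52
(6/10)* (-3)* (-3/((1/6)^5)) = 209952/5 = 41990.40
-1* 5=-5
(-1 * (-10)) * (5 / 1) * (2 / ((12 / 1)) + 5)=775 / 3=258.33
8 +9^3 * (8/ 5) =5872/ 5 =1174.40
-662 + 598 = -64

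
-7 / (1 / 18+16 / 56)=-882 / 43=-20.51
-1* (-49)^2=-2401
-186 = -186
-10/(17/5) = -50/17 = -2.94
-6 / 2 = -3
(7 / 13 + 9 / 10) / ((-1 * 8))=-187 / 1040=-0.18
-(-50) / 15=10 / 3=3.33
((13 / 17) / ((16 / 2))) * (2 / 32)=13 / 2176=0.01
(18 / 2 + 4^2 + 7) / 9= 32 / 9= 3.56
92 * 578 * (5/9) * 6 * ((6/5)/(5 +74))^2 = 1276224/31205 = 40.90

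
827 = 827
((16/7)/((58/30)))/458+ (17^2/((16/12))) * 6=120912927/92974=1300.50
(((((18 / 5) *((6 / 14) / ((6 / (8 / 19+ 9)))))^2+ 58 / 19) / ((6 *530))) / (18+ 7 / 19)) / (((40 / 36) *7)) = 11835813 / 602724745000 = 0.00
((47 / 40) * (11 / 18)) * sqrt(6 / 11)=47 * sqrt(66) / 720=0.53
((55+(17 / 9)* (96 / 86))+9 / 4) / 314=30629 / 162024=0.19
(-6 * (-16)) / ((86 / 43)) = 48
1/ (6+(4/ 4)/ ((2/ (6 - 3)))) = 0.13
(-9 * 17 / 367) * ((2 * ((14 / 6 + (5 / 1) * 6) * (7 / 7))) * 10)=-98940 / 367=-269.59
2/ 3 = 0.67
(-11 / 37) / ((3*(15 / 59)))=-649 / 1665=-0.39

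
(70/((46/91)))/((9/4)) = 12740/207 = 61.55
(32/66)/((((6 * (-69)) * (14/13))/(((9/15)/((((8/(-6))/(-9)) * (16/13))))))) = -507/141680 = -0.00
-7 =-7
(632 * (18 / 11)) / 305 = 11376 / 3355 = 3.39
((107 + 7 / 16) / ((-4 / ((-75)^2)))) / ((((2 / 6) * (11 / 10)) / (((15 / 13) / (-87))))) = 725203125 / 132704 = 5464.82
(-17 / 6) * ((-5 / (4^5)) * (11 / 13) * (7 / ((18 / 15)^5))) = 20453125 / 621084672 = 0.03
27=27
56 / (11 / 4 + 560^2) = 224 / 1254411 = 0.00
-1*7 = -7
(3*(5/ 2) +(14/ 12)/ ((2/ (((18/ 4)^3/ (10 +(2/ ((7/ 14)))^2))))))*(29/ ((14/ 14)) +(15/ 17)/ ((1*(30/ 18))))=1993191/ 7072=281.84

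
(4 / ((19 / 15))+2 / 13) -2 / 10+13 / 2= 23741 / 2470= 9.61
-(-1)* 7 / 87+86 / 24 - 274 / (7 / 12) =-378433 / 812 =-466.05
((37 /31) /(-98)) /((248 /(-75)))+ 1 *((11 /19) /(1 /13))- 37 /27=2380736567 /386506512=6.16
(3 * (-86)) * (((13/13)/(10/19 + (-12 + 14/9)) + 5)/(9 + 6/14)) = -2501009/18656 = -134.06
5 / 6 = 0.83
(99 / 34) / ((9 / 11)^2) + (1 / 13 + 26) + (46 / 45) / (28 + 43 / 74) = 1281470843 / 42067350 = 30.46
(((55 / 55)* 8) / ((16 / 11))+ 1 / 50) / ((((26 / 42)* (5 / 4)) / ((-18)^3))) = -41602.80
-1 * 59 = -59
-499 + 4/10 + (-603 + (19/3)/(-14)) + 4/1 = -1098.05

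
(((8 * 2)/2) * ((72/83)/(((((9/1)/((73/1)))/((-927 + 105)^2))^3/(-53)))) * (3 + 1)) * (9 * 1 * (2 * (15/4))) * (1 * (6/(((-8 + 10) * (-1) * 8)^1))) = 6130377940901852542202510.00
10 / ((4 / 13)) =65 / 2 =32.50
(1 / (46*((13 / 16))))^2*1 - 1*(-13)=1162277 / 89401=13.00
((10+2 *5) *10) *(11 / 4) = 550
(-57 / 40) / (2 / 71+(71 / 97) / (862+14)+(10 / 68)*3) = -1461497157 / 482223350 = -3.03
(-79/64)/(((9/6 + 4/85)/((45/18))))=-33575/16832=-1.99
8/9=0.89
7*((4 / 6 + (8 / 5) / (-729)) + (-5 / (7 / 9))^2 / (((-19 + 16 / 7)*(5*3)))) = 165727 / 47385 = 3.50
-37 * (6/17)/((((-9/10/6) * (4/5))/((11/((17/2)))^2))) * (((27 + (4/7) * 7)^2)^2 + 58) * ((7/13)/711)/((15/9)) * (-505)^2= 295258175308481000/15136953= 19505786620.89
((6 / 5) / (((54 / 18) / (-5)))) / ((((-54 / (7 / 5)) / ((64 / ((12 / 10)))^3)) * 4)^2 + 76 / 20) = -1027604480000 / 1952449043441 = -0.53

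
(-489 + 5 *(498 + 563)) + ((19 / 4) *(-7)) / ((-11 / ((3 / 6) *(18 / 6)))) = 424207 / 88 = 4820.53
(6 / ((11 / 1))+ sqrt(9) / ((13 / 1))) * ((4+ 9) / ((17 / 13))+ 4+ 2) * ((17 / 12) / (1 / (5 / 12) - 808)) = -0.02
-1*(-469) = 469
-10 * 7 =-70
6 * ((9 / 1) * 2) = 108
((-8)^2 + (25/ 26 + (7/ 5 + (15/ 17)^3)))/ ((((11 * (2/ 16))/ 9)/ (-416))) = -49332327552/ 270215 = -182566.95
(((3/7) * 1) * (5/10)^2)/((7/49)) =3/4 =0.75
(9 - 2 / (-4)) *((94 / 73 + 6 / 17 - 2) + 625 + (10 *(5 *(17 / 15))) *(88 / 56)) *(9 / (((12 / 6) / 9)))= 9541507077 / 34748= 274591.55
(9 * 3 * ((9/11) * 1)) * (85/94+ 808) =18476991/1034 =17869.43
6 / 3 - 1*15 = -13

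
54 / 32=27 / 16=1.69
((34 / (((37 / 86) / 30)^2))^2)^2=2623453167904502409986457600000000 / 3512479453921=746894950510223571282.64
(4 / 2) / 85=2 / 85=0.02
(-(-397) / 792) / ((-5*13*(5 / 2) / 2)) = -397 / 64350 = -0.01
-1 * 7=-7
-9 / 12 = -3 / 4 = -0.75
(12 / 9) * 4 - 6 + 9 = 25 / 3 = 8.33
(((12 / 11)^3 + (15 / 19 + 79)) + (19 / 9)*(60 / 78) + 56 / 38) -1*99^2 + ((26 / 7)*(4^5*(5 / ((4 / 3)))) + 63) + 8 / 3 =4611.71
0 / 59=0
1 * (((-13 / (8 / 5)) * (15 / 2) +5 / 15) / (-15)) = 2909 / 720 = 4.04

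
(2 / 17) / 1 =2 / 17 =0.12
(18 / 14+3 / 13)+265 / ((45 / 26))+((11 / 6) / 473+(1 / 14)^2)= 154.64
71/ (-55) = -1.29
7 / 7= 1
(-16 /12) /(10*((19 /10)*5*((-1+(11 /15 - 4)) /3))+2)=6 /599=0.01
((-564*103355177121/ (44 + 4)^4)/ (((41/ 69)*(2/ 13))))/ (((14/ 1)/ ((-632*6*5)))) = 27319898576769435/ 167936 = 162680417401.69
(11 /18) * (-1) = -11 /18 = -0.61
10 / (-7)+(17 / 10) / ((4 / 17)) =1623 / 280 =5.80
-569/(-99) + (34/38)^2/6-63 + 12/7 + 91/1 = 17809909/500346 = 35.60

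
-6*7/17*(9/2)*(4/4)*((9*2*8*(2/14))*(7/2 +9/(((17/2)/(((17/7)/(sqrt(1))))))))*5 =-48600/7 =-6942.86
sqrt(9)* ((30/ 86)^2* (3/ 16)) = 2025/ 29584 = 0.07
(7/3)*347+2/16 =19435/24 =809.79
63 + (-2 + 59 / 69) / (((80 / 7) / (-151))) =78.13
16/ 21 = 0.76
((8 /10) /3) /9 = 4 /135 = 0.03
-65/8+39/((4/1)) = 1.62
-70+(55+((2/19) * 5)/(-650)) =-18526/1235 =-15.00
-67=-67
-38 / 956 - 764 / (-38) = 182235 / 9082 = 20.07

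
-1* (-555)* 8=4440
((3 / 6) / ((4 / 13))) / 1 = 13 / 8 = 1.62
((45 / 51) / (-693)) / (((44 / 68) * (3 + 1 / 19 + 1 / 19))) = -95 / 149919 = -0.00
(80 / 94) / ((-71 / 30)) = -1200 / 3337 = -0.36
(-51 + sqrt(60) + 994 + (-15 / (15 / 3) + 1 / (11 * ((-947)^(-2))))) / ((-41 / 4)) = -3628596 / 451 - 8 * sqrt(15) / 41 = -8046.42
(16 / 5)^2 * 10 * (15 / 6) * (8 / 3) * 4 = 8192 / 3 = 2730.67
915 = 915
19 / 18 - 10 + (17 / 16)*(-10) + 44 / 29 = -37693 / 2088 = -18.05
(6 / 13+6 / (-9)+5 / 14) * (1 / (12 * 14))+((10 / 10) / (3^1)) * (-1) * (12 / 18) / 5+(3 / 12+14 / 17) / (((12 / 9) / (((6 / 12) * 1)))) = 5598689 / 15593760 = 0.36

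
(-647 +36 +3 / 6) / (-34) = 1221 / 68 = 17.96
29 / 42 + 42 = 42.69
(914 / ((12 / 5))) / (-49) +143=39757 / 294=135.23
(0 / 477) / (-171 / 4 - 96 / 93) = 0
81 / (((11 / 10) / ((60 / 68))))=12150 / 187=64.97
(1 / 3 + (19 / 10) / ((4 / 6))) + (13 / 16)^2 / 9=37517 / 11520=3.26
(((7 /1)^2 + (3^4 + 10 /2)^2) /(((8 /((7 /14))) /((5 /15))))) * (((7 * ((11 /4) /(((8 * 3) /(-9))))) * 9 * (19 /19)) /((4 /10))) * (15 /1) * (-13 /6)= 818750.06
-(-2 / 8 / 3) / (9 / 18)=1 / 6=0.17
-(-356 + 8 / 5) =1772 / 5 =354.40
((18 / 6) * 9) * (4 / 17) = 108 / 17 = 6.35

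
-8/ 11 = -0.73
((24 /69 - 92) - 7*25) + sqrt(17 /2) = -6133 /23 + sqrt(34) /2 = -263.74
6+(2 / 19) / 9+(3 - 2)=1199 / 171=7.01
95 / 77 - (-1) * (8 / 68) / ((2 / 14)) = 2693 / 1309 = 2.06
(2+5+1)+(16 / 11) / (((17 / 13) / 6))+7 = 4053 / 187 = 21.67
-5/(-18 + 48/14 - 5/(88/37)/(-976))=3006080/8759281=0.34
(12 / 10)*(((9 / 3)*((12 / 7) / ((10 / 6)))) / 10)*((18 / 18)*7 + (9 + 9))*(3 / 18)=54 / 35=1.54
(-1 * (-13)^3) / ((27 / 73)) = 160381 / 27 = 5940.04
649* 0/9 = 0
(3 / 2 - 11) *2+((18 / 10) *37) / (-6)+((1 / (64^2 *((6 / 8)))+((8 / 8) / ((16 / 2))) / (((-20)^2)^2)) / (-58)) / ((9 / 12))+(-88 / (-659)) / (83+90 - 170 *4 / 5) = -122580714263899 / 4072936320000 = -30.10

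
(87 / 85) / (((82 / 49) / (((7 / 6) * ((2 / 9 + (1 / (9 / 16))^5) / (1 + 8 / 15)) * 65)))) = 343223075195 / 631076346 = 543.87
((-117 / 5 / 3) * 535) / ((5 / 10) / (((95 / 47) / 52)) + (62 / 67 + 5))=-8853715 / 39863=-222.10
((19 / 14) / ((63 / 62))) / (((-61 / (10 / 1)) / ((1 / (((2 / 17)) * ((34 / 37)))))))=-108965 / 53802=-2.03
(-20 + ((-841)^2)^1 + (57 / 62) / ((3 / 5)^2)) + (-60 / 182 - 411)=11964180745 / 16926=706852.22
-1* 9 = -9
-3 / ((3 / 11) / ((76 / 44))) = -19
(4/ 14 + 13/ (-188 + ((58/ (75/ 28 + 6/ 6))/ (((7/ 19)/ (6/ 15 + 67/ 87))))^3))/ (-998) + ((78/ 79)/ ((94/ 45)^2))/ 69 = 5543899962104445560519/ 1852314017540214163974808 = 0.00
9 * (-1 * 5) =-45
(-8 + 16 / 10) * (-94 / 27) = 22.28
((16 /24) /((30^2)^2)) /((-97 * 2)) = -1 /235710000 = -0.00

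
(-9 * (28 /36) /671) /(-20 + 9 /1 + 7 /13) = 91 /91256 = 0.00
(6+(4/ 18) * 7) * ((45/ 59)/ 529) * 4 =1360/ 31211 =0.04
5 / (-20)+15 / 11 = 49 / 44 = 1.11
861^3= 638277381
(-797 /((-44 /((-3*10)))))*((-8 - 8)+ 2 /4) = 370605 /44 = 8422.84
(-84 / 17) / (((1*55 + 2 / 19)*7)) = -76 / 5933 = -0.01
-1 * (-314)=314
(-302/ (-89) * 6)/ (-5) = -1812/ 445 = -4.07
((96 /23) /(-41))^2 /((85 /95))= 175104 /15117233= 0.01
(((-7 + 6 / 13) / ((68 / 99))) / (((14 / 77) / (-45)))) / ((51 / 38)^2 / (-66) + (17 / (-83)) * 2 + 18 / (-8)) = -80758524825 / 92101711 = -876.84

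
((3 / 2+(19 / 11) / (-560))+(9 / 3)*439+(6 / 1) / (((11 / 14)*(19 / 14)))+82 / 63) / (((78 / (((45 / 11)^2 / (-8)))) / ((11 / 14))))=-20942249865 / 749805056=-27.93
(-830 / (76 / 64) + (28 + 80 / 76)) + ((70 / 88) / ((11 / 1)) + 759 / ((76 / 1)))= -1516962 / 2299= -659.84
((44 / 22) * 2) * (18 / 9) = 8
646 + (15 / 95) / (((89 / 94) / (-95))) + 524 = 102720 / 89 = 1154.16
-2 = -2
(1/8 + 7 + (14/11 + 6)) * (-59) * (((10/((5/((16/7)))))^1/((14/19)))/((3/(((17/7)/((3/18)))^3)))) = -143546776272/26411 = -5435113.26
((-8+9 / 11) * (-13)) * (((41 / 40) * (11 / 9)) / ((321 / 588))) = 2063243 / 9630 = 214.25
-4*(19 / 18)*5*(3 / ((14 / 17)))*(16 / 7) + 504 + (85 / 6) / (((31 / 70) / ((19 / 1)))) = 4265413 / 4557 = 936.01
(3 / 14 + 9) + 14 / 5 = 841 / 70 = 12.01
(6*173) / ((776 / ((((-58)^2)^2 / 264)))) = 122359613 / 2134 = 57338.15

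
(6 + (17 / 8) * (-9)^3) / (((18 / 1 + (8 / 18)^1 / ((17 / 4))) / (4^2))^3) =-565946471232 / 531348325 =-1065.11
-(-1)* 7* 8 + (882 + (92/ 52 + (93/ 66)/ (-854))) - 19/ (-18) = 2068113655/ 2198196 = 940.82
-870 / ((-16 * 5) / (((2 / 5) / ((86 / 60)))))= 3.03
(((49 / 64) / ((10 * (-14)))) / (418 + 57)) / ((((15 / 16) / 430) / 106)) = -15953 / 28500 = -0.56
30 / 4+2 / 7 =7.79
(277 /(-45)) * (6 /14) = -2.64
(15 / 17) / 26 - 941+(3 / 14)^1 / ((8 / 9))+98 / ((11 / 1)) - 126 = -288013651 / 272272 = -1057.82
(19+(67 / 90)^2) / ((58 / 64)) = 1267112 / 58725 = 21.58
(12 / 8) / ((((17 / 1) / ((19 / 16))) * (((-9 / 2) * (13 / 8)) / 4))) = -38 / 663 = -0.06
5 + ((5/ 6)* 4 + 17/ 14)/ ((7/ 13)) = 3953/ 294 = 13.45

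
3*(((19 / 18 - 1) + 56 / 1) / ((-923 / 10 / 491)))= -2477095 / 2769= -894.58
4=4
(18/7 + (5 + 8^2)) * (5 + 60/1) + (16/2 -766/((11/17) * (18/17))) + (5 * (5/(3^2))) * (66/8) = 9882205/2772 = 3565.01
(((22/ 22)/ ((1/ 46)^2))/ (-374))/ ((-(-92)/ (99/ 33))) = -69/ 374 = -0.18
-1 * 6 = -6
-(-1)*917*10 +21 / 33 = 100877 / 11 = 9170.64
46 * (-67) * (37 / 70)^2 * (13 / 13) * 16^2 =-270032512 / 1225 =-220434.70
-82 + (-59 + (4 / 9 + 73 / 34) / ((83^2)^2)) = -2047636717073 / 14522246226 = -141.00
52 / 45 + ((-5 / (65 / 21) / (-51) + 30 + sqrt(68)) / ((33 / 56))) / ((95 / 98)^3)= 105413504*sqrt(17) / 28293375 + 1071120636772 / 18758507625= 72.46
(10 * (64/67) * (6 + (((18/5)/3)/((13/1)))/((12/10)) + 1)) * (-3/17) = -176640/14807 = -11.93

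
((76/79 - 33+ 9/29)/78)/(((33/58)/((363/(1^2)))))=-799568/3081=-259.52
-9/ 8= -1.12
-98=-98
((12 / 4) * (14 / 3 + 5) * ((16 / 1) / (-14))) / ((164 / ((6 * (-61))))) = 21228 / 287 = 73.97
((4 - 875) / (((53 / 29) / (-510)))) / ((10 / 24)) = 30917016 / 53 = 583339.92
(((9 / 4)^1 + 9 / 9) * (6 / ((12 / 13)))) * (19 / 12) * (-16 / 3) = -3211 / 18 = -178.39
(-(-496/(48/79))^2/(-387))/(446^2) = 5997601/692824428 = 0.01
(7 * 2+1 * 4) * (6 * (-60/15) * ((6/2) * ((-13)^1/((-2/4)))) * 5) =-168480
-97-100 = -197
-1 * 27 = -27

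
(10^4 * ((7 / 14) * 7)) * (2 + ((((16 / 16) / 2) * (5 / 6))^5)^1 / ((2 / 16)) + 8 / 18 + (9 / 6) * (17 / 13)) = 7972094375 / 50544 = 157725.83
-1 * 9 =-9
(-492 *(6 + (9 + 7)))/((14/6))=-32472/7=-4638.86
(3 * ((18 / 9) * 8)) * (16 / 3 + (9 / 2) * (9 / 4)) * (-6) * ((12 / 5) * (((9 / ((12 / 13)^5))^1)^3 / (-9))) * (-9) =-18989966308227670847 / 733835427840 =-25877690.81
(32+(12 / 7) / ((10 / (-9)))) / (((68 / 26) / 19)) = 131651 / 595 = 221.26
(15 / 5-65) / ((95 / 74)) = -48.29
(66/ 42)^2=2.47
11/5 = 2.20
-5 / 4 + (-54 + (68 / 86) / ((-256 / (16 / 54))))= -1026341 / 18576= -55.25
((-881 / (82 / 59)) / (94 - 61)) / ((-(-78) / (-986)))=25625647 / 105534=242.82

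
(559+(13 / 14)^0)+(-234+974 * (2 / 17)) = 7490 / 17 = 440.59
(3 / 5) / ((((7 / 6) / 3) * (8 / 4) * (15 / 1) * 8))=9 / 1400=0.01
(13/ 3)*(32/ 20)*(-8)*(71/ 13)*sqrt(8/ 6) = -9088*sqrt(3)/ 45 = -349.80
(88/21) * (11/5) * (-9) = -2904/35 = -82.97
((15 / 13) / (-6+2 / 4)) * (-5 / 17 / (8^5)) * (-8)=-75 / 4978688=-0.00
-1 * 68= -68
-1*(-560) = 560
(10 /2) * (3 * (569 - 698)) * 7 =-13545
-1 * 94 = -94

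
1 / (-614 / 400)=-200 / 307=-0.65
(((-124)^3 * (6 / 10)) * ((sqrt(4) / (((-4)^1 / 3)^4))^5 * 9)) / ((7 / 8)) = -2804619440435157 / 2348810240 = -1194059.61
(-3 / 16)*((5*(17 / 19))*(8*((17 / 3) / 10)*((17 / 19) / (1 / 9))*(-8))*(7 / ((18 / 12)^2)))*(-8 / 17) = -129472 / 361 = -358.65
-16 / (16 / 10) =-10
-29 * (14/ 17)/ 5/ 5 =-406/ 425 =-0.96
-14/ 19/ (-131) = 14/ 2489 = 0.01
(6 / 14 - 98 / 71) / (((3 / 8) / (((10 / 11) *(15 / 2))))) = -8600 / 497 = -17.30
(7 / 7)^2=1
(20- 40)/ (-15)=4/ 3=1.33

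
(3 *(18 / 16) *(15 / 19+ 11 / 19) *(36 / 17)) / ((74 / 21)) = 66339 / 23902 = 2.78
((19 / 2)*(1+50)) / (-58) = -969 / 116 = -8.35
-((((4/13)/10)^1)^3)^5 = -0.00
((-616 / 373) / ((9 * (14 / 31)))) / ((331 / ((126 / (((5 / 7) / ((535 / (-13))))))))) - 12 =-4957324 / 1605019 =-3.09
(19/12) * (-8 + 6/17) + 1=-1133/102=-11.11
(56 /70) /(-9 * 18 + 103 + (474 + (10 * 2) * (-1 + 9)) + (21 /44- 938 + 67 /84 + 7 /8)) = -7392 /3334255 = -0.00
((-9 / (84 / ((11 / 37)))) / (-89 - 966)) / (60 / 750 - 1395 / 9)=-55 / 282207436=-0.00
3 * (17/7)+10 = 121/7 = 17.29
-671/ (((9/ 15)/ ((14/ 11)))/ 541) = -2310070/ 3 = -770023.33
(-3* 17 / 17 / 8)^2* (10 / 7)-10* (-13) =29165 / 224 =130.20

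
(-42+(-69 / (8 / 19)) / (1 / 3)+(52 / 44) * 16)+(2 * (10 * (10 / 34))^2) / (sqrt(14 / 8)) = -45295 / 88+10000 * sqrt(7) / 2023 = -501.64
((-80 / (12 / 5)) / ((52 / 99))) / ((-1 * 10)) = 6.35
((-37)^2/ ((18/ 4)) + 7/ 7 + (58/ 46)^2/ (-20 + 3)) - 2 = 24534328/ 80937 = 303.13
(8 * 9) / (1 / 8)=576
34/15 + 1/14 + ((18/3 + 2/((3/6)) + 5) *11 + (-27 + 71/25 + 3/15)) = 150547/1050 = 143.38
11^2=121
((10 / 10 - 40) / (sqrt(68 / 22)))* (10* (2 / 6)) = -65* sqrt(374) / 17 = -73.94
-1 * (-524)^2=-274576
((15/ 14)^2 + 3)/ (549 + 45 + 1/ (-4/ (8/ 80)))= 0.01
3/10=0.30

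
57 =57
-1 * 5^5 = -3125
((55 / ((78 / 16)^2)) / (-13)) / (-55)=64 / 19773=0.00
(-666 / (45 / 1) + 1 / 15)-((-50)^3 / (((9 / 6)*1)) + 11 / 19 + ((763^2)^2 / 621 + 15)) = -32192556271568 / 58995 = -545682791.28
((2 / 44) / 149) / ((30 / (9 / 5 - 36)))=-57 / 163900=-0.00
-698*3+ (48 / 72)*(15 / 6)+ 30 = -6187 / 3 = -2062.33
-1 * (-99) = 99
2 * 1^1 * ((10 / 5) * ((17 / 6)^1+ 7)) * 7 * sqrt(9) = 826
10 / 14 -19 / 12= -73 / 84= -0.87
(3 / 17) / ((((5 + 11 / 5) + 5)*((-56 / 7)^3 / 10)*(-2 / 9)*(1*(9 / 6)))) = 225 / 265472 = 0.00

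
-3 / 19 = -0.16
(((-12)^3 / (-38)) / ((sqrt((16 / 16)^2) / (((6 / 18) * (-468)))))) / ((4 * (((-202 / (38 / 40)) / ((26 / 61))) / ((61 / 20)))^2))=-3381183 / 51005000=-0.07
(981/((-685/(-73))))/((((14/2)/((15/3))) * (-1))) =-71613/959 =-74.67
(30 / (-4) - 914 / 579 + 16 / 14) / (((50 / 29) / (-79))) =147373157 / 405300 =363.61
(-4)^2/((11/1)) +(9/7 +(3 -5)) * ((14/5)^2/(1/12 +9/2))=64/275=0.23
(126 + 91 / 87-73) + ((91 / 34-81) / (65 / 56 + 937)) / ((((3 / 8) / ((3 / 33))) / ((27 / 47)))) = 2170670583590 / 40172049291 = 54.03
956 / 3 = 318.67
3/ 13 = 0.23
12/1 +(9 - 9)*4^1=12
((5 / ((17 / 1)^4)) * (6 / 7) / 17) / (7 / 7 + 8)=0.00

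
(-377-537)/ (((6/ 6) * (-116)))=457/ 58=7.88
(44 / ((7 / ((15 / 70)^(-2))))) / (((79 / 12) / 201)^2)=796384512 / 6241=127605.27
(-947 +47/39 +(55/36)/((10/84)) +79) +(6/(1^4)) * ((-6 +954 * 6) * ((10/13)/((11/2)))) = 1128087/286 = 3944.36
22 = 22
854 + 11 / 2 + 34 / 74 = 63637 / 74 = 859.96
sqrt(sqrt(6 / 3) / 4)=2^(1 / 4) / 2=0.59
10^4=10000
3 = 3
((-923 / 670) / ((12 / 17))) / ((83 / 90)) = -47073 / 22244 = -2.12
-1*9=-9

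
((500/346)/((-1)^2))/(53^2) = 250/485957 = 0.00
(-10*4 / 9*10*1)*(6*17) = -13600 / 3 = -4533.33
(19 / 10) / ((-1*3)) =-19 / 30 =-0.63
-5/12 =-0.42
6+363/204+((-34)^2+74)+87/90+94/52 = 16449743/13260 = 1240.55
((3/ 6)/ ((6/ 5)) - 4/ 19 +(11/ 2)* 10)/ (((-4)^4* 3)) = 12587/ 175104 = 0.07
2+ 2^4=18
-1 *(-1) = 1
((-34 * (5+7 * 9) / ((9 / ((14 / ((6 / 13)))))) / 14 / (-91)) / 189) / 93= 1156 / 3322053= 0.00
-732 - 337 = -1069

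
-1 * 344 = -344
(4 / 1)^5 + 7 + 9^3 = 1760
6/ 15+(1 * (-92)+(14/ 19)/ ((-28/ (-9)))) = -17359/ 190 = -91.36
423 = 423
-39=-39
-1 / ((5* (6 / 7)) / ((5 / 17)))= -7 / 102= -0.07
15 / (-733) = -15 / 733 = -0.02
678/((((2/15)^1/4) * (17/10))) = 203400/17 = 11964.71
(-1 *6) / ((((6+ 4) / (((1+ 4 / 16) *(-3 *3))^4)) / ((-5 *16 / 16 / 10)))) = 2460375 / 512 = 4805.42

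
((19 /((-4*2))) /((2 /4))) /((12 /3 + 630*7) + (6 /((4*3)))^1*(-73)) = -19 /17510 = -0.00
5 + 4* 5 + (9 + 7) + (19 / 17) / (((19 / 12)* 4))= 700 / 17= 41.18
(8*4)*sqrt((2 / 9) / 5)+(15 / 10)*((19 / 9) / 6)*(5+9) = 32*sqrt(10) / 15+133 / 18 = 14.14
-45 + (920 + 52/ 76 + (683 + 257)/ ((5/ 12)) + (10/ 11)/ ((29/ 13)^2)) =550485112/ 175769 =3131.87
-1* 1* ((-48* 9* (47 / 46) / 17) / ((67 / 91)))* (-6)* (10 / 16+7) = -42265314 / 26197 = -1613.36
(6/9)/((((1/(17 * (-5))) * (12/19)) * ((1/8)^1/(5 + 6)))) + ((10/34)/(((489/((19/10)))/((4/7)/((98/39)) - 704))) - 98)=-68384369455/8554077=-7994.36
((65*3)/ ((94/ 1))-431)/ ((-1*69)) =1753/ 282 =6.22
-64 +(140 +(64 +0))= 140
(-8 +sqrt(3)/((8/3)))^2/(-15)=-3.60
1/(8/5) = 5/8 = 0.62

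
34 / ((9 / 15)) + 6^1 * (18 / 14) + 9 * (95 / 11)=32827 / 231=142.11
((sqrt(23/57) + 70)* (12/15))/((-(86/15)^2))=-3150/1849- 15* sqrt(1311)/35131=-1.72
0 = 0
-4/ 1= -4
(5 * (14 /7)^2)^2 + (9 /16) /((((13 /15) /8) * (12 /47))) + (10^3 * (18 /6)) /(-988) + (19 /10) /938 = 1933661211 /4633720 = 417.30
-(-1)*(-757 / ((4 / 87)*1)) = -65859 / 4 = -16464.75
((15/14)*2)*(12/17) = 180/119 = 1.51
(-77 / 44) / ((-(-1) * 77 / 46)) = -23 / 22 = -1.05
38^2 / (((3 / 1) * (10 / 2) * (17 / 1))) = 1444 / 255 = 5.66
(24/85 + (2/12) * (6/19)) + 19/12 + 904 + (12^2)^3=57885926617/19380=2986889.92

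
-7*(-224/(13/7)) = 10976/13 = 844.31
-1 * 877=-877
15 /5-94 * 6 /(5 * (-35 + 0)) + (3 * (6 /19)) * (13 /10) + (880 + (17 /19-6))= 2933811 /3325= 882.35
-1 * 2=-2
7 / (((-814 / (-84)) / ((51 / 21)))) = 714 / 407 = 1.75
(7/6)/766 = 7/4596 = 0.00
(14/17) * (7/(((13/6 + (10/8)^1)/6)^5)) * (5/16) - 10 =39561298310/1969555417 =20.09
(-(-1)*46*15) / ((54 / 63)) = 805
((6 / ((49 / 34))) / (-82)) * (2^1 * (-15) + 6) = 2448 / 2009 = 1.22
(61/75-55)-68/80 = -16511/300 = -55.04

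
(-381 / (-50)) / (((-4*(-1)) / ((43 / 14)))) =16383 / 2800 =5.85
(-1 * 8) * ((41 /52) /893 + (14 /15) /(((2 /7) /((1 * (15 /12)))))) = -1137928 /34827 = -32.67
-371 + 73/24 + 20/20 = -8807/24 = -366.96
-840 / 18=-140 / 3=-46.67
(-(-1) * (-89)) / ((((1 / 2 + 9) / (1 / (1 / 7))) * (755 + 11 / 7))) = -4361 / 50312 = -0.09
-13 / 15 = -0.87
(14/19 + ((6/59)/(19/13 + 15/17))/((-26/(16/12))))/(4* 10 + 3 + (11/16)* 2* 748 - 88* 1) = 426576/571096813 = 0.00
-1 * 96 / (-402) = 16 / 67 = 0.24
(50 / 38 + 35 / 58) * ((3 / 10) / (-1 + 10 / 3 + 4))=3807 / 41876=0.09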